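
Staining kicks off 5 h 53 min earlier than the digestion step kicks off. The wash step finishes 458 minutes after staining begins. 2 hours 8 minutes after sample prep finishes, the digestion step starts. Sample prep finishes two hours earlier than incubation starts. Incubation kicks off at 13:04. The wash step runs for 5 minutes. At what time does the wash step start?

14:52

Sample prep ends at 13:04 − 120 min = 11:04.
The digestion step starts at 11:04 + 128 min = 13:12.
Staining starts at 13:12 − 353 min = 07:19.
The wash step ends at 07:19 + 458 min = 14:57.
The wash step starts at 14:57 − 5 min = 14:52.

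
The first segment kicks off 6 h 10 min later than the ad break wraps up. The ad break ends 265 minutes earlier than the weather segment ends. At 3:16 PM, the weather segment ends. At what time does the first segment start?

5:01 PM

The ad break ends at 3:16 PM − 265 min = 10:51 AM.
The first segment starts at 10:51 AM + 370 min = 5:01 PM.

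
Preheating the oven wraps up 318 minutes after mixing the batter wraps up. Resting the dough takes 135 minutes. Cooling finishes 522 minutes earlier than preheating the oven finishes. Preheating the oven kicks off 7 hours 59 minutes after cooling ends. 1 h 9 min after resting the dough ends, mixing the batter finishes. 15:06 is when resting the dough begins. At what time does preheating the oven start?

23:05

Resting the dough ends at 15:06 + 135 min = 17:21.
Mixing the batter ends at 17:21 + 69 min = 18:30.
Preheating the oven ends at 18:30 + 318 min = 23:48.
Cooling ends at 23:48 − 522 min = 15:06.
Preheating the oven starts at 15:06 + 479 min = 23:05.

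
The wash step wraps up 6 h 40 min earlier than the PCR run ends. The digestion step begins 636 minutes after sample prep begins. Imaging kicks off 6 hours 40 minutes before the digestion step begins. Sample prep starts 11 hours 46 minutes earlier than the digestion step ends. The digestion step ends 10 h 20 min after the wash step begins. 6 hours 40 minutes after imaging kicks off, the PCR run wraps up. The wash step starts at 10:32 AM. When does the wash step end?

The digestion step ends at 10:32 AM + 620 min = 8:52 PM.
Sample prep starts at 8:52 PM − 706 min = 9:06 AM.
The digestion step starts at 9:06 AM + 636 min = 7:42 PM.
Imaging starts at 7:42 PM − 400 min = 1:02 PM.
The PCR run ends at 1:02 PM + 400 min = 7:42 PM.
The wash step ends at 7:42 PM − 400 min = 1:02 PM.

1:02 PM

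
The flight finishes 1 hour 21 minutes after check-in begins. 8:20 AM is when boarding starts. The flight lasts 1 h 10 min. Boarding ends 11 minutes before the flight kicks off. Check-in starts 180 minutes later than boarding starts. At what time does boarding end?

11:20 AM

Check-in starts at 8:20 AM + 180 min = 11:20 AM.
The flight ends at 11:20 AM + 81 min = 12:41 PM.
The flight starts at 12:41 PM − 70 min = 11:31 AM.
Boarding ends at 11:31 AM − 11 min = 11:20 AM.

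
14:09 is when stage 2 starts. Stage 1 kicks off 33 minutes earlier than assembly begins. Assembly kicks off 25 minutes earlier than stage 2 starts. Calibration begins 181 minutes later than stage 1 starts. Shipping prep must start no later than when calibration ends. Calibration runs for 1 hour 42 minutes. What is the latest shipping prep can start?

Assembly starts at 14:09 − 25 min = 13:44.
Stage 1 starts at 13:44 − 33 min = 13:11.
Calibration starts at 13:11 + 181 min = 16:12.
Calibration ends at 16:12 + 102 min = 17:54.
Shipping prep is bounded by calibration, so the latest it can start is 17:54.

17:54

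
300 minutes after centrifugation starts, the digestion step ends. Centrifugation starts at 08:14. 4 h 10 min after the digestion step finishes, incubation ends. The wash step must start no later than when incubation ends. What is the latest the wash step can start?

The digestion step ends at 08:14 + 300 min = 13:14.
Incubation ends at 13:14 + 250 min = 17:24.
The wash step is bounded by incubation, so the latest it can start is 17:24.

17:24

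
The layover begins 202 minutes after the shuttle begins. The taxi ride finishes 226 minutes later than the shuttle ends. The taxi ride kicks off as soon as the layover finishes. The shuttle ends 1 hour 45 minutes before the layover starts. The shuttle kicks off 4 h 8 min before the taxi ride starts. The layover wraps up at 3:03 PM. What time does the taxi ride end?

The taxi ride starts at 3:03 PM.
The shuttle starts at 3:03 PM − 248 min = 10:55 AM.
The layover starts at 10:55 AM + 202 min = 2:17 PM.
The shuttle ends at 2:17 PM − 105 min = 12:32 PM.
The taxi ride ends at 12:32 PM + 226 min = 4:18 PM.

4:18 PM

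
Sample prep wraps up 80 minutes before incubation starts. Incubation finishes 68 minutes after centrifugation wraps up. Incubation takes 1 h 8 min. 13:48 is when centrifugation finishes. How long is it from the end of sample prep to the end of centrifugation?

1 hour 20 minutes

Incubation ends at 13:48 + 68 min = 14:56.
Incubation starts at 14:56 − 68 min = 13:48.
Sample prep ends at 13:48 − 80 min = 12:28.
From 12:28 to 13:48 is 1 hour 20 minutes.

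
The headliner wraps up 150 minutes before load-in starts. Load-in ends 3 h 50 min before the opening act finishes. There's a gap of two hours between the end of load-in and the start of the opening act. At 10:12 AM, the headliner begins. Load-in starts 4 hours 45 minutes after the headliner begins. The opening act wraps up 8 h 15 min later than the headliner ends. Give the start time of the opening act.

6:52 PM

Load-in starts at 10:12 AM + 285 min = 2:57 PM.
The headliner ends at 2:57 PM − 150 min = 12:27 PM.
The opening act ends at 12:27 PM + 495 min = 8:42 PM.
Load-in ends at 8:42 PM − 230 min = 4:52 PM.
The opening act starts at 4:52 PM + 120 min = 6:52 PM.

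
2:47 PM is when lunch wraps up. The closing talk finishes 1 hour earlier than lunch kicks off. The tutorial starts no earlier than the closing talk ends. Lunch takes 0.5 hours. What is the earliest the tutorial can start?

1:17 PM

Lunch starts at 2:47 PM − 30 min = 2:17 PM.
The closing talk ends at 2:17 PM − 60 min = 1:17 PM.
The tutorial is bounded by the closing talk, so the earliest it can start is 1:17 PM.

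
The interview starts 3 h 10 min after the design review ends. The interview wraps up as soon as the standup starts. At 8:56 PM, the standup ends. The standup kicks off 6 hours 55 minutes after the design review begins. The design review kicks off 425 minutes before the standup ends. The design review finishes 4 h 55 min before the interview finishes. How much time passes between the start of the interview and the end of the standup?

The design review starts at 8:56 PM − 425 min = 1:51 PM.
The standup starts at 1:51 PM + 415 min = 8:46 PM.
So the interview ends at 8:46 PM.
The design review ends at 8:46 PM − 295 min = 3:51 PM.
The interview starts at 3:51 PM + 190 min = 7:01 PM.
From 7:01 PM to 8:56 PM is 1 h 55 min.

1 h 55 min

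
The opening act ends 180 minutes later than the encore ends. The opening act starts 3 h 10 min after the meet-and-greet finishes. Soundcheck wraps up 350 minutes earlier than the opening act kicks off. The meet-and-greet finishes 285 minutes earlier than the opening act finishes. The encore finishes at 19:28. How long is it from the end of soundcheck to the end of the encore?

4 hours 25 minutes

The opening act ends at 19:28 + 180 min = 22:28.
The meet-and-greet ends at 22:28 − 285 min = 17:43.
The opening act starts at 17:43 + 190 min = 20:53.
Soundcheck ends at 20:53 − 350 min = 15:03.
From 15:03 to 19:28 is 4 hours 25 minutes.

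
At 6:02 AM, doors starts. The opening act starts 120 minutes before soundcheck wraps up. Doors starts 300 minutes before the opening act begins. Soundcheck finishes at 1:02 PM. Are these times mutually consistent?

The opening act starts at 1:02 PM − 120 min = 11:02 AM.
Doors starts at 11:02 AM − 300 min = 6:02 AM.
That matches the stated 6:02 AM, so the schedule is consistent.

Yes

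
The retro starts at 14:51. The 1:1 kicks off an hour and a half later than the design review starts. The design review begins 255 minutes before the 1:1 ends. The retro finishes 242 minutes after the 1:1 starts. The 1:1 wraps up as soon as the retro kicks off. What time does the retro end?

16:08

The 1:1 ends at 14:51.
The design review starts at 14:51 − 255 min = 10:36.
The 1:1 starts at 10:36 + 90 min = 12:06.
The retro ends at 12:06 + 242 min = 16:08.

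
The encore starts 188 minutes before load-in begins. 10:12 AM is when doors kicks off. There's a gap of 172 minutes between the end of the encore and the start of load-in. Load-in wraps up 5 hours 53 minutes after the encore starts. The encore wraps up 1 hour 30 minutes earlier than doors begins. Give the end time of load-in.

2:19 PM

The encore ends at 10:12 AM − 90 min = 8:42 AM.
Load-in starts at 8:42 AM + 172 min = 11:34 AM.
The encore starts at 11:34 AM − 188 min = 8:26 AM.
Load-in ends at 8:26 AM + 353 min = 2:19 PM.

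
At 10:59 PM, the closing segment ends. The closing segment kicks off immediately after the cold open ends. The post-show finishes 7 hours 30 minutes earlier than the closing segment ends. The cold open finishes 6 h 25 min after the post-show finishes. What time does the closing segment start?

9:54 PM

The post-show ends at 10:59 PM − 450 min = 3:29 PM.
The cold open ends at 3:29 PM + 385 min = 9:54 PM.
So the closing segment starts at 9:54 PM.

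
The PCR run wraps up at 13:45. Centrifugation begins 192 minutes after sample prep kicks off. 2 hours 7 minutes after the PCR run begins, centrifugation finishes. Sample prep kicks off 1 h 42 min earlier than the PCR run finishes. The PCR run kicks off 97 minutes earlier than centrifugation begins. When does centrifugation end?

Sample prep starts at 13:45 − 102 min = 12:03.
Centrifugation starts at 12:03 + 192 min = 15:15.
The PCR run starts at 15:15 − 97 min = 13:38.
Centrifugation ends at 13:38 + 127 min = 15:45.

15:45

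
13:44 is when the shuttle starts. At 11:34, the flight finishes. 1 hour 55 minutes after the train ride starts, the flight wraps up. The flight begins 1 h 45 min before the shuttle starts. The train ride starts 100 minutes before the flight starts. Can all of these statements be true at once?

The flight starts at 13:44 − 105 min = 11:59.
The train ride starts at 11:59 − 100 min = 10:19.
The flight ends at 10:19 + 115 min = 12:14.
But the flight is also said to end at 11:34 — a 40-minute conflict.

No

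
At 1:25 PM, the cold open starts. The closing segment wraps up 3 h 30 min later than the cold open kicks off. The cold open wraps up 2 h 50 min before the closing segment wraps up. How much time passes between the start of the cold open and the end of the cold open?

The closing segment ends at 1:25 PM + 210 min = 4:55 PM.
The cold open ends at 4:55 PM − 170 min = 2:05 PM.
From 1:25 PM to 2:05 PM is 40 minutes.

40 minutes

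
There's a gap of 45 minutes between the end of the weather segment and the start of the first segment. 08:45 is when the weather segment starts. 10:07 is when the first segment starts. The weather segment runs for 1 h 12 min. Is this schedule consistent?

No

The weather segment ends at 08:45 + 72 min = 09:57.
The first segment starts at 09:57 + 45 min = 10:42.
But the first segment is also said to start at 10:07 — a 35-minute conflict.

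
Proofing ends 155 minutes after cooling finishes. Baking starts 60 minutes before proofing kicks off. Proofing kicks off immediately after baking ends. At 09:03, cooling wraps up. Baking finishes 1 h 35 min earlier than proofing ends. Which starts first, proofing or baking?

Proofing ends at 09:03 + 155 min = 11:38.
Baking ends at 11:38 − 95 min = 10:03.
So proofing starts at 10:03.
Baking starts at 10:03 − 60 min = 09:03.
Proofing starts at 10:03 and baking starts at 09:03, so baking is first.

baking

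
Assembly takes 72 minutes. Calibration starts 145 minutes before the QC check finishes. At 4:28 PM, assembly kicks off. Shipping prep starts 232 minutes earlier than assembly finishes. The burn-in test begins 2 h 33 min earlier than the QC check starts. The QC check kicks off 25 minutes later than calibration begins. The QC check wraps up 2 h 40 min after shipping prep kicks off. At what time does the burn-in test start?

Assembly ends at 4:28 PM + 72 min = 5:40 PM.
Shipping prep starts at 5:40 PM − 232 min = 1:48 PM.
The QC check ends at 1:48 PM + 160 min = 4:28 PM.
Calibration starts at 4:28 PM − 145 min = 2:03 PM.
The QC check starts at 2:03 PM + 25 min = 2:28 PM.
The burn-in test starts at 2:28 PM − 153 min = 11:55 AM.

11:55 AM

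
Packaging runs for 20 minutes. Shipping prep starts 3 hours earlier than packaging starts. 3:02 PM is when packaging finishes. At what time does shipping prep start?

11:42 AM

Packaging starts at 3:02 PM − 20 min = 2:42 PM.
Shipping prep starts at 2:42 PM − 180 min = 11:42 AM.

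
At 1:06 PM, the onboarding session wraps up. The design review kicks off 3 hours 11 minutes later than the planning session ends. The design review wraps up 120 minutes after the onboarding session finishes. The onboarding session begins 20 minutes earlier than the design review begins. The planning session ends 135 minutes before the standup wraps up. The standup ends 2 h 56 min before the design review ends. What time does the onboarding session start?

12:46 PM

The design review ends at 1:06 PM + 120 min = 3:06 PM.
The standup ends at 3:06 PM − 176 min = 12:10 PM.
The planning session ends at 12:10 PM − 135 min = 9:55 AM.
The design review starts at 9:55 AM + 191 min = 1:06 PM.
The onboarding session starts at 1:06 PM − 20 min = 12:46 PM.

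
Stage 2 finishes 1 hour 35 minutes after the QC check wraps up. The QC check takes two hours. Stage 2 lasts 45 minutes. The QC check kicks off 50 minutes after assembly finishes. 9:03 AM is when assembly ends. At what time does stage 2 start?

12:43 PM

The QC check starts at 9:03 AM + 50 min = 9:53 AM.
The QC check ends at 9:53 AM + 120 min = 11:53 AM.
Stage 2 ends at 11:53 AM + 95 min = 1:28 PM.
Stage 2 starts at 1:28 PM − 45 min = 12:43 PM.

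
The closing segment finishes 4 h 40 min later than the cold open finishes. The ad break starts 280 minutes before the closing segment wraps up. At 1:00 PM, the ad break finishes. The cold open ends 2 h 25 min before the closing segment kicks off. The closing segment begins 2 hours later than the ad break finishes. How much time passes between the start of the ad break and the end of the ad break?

25 minutes

The closing segment starts at 1:00 PM + 120 min = 3:00 PM.
The cold open ends at 3:00 PM − 145 min = 12:35 PM.
The closing segment ends at 12:35 PM + 280 min = 5:15 PM.
The ad break starts at 5:15 PM − 280 min = 12:35 PM.
From 12:35 PM to 1:00 PM is 25 minutes.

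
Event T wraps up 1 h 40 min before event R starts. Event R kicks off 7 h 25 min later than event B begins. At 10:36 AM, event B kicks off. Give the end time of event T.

4:21 PM

Event R starts at 10:36 AM + 445 min = 6:01 PM.
Event T ends at 6:01 PM − 100 min = 4:21 PM.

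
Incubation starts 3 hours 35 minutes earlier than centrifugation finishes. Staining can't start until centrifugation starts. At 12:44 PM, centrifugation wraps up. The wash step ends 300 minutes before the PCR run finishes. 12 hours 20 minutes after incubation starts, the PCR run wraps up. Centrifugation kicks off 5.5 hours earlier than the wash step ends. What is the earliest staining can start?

Incubation starts at 12:44 PM − 215 min = 9:09 AM.
The PCR run ends at 9:09 AM + 740 min = 9:29 PM.
The wash step ends at 9:29 PM − 300 min = 4:29 PM.
Centrifugation starts at 4:29 PM − 330 min = 10:59 AM.
Staining is bounded by centrifugation, so the earliest it can start is 10:59 AM.

10:59 AM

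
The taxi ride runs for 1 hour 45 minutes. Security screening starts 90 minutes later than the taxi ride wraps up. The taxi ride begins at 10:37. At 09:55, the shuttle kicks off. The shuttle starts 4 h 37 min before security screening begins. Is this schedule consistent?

No

The taxi ride ends at 10:37 + 105 min = 12:22.
Security screening starts at 12:22 + 90 min = 13:52.
The shuttle starts at 13:52 − 277 min = 09:15.
But the shuttle is also said to start at 09:55 — a 40-minute conflict.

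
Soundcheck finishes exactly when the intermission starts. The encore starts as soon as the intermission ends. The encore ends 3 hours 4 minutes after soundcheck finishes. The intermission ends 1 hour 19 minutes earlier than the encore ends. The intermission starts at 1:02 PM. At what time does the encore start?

Soundcheck ends at 1:02 PM.
The encore ends at 1:02 PM + 184 min = 4:06 PM.
The intermission ends at 4:06 PM − 79 min = 2:47 PM.
So the encore starts at 2:47 PM.

2:47 PM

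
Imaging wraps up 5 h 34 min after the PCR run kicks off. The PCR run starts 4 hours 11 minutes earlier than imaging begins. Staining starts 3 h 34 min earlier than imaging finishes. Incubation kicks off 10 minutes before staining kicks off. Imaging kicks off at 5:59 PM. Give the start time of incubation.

3:38 PM

The PCR run starts at 5:59 PM − 251 min = 1:48 PM.
Imaging ends at 1:48 PM + 334 min = 7:22 PM.
Staining starts at 7:22 PM − 214 min = 3:48 PM.
Incubation starts at 3:48 PM − 10 min = 3:38 PM.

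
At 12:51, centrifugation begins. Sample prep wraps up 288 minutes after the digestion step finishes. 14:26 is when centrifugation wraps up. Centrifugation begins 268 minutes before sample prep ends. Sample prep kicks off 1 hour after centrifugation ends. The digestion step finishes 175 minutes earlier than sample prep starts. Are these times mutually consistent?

Yes

Sample prep starts at 14:26 + 60 min = 15:26.
The digestion step ends at 15:26 − 175 min = 12:31.
Sample prep ends at 12:31 + 288 min = 17:19.
Centrifugation starts at 17:19 − 268 min = 12:51.
That matches the stated 12:51, so the schedule is consistent.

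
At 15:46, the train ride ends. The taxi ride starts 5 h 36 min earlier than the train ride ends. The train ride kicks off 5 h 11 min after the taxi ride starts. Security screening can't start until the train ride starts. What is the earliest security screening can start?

15:21

The taxi ride starts at 15:46 − 336 min = 10:10.
The train ride starts at 10:10 + 311 min = 15:21.
Security screening is bounded by the train ride, so the earliest it can start is 15:21.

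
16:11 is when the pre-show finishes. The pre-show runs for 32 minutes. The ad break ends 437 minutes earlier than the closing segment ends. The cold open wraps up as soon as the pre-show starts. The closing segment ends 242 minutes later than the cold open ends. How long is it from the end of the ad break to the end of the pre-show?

The pre-show starts at 16:11 − 32 min = 15:39.
So the cold open ends at 15:39.
The closing segment ends at 15:39 + 242 min = 19:41.
The ad break ends at 19:41 − 437 min = 12:24.
From 12:24 to 16:11 is 3 h 47 min.

3 h 47 min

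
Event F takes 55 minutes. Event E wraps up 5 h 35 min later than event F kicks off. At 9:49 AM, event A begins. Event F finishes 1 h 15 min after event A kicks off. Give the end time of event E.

Event F ends at 9:49 AM + 75 min = 11:04 AM.
Event F starts at 11:04 AM − 55 min = 10:09 AM.
Event E ends at 10:09 AM + 335 min = 3:44 PM.

3:44 PM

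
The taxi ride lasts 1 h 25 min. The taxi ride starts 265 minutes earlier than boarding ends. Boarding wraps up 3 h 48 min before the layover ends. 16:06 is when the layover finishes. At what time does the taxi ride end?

09:18

Boarding ends at 16:06 − 228 min = 12:18.
The taxi ride starts at 12:18 − 265 min = 07:53.
The taxi ride ends at 07:53 + 85 min = 09:18.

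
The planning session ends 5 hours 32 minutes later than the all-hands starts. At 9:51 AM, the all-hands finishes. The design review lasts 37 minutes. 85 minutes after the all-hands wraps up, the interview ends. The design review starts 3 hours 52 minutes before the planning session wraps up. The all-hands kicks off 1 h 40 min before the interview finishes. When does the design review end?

The interview ends at 9:51 AM + 85 min = 11:16 AM.
The all-hands starts at 11:16 AM − 100 min = 9:36 AM.
The planning session ends at 9:36 AM + 332 min = 3:08 PM.
The design review starts at 3:08 PM − 232 min = 11:16 AM.
The design review ends at 11:16 AM + 37 min = 11:53 AM.

11:53 AM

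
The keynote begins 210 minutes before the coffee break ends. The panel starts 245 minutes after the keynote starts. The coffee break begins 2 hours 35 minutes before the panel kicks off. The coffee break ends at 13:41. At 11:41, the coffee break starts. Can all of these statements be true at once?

The keynote starts at 13:41 − 210 min = 10:11.
The panel starts at 10:11 + 245 min = 14:16.
The coffee break starts at 14:16 − 155 min = 11:41.
That matches the stated 11:41, so the schedule is consistent.

Yes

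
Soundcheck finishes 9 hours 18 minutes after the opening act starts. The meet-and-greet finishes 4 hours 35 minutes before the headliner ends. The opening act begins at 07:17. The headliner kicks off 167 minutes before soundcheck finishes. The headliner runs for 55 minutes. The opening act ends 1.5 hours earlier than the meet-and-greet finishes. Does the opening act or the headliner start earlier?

Soundcheck ends at 07:17 + 558 min = 16:35.
The headliner starts at 16:35 − 167 min = 13:48.
The opening act starts at 07:17 and the headliner starts at 13:48, so the opening act is first.

the opening act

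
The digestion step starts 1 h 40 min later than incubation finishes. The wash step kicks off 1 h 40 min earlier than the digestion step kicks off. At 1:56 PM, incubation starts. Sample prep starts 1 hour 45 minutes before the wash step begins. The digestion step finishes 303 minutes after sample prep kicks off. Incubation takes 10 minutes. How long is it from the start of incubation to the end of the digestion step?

Incubation ends at 1:56 PM + 10 min = 2:06 PM.
The digestion step starts at 2:06 PM + 100 min = 3:46 PM.
The wash step starts at 3:46 PM − 100 min = 2:06 PM.
Sample prep starts at 2:06 PM − 105 min = 12:21 PM.
The digestion step ends at 12:21 PM + 303 min = 5:24 PM.
From 1:56 PM to 5:24 PM is 3 h 28 min.

3 h 28 min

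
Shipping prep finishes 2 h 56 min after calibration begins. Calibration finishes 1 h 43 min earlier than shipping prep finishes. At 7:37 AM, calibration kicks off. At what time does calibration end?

Shipping prep ends at 7:37 AM + 176 min = 10:33 AM.
Calibration ends at 10:33 AM − 103 min = 8:50 AM.

8:50 AM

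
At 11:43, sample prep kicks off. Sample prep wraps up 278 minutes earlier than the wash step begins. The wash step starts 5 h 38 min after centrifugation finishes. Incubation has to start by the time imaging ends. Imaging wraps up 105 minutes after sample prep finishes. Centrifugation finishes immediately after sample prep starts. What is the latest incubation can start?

14:28

Centrifugation ends at 11:43.
The wash step starts at 11:43 + 338 min = 17:21.
Sample prep ends at 17:21 − 278 min = 12:43.
Imaging ends at 12:43 + 105 min = 14:28.
Incubation is bounded by imaging, so the latest it can start is 14:28.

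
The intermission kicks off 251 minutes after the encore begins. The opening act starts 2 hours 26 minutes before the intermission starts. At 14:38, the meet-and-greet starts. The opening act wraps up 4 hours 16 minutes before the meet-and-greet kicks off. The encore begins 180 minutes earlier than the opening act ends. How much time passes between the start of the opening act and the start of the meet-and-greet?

5 hours 31 minutes

The opening act ends at 14:38 − 256 min = 10:22.
The encore starts at 10:22 − 180 min = 07:22.
The intermission starts at 07:22 + 251 min = 11:33.
The opening act starts at 11:33 − 146 min = 09:07.
From 09:07 to 14:38 is 5 hours 31 minutes.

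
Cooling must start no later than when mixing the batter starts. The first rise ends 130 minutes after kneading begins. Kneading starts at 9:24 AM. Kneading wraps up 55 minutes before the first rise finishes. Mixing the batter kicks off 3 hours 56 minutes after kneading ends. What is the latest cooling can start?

2:35 PM

The first rise ends at 9:24 AM + 130 min = 11:34 AM.
Kneading ends at 11:34 AM − 55 min = 10:39 AM.
Mixing the batter starts at 10:39 AM + 236 min = 2:35 PM.
Cooling is bounded by mixing the batter, so the latest it can start is 2:35 PM.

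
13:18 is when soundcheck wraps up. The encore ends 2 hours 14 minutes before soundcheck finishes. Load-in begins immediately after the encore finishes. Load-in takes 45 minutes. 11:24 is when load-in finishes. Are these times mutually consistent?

The encore ends at 13:18 − 134 min = 11:04.
So load-in starts at 11:04.
Load-in ends at 11:04 + 45 min = 11:49.
But load-in is also said to end at 11:24 — a 25-minute conflict.

No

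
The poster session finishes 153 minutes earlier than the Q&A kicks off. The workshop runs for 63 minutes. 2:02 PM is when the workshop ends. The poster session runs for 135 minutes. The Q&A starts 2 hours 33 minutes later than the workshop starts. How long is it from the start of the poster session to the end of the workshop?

The workshop starts at 2:02 PM − 63 min = 12:59 PM.
The Q&A starts at 12:59 PM + 153 min = 3:32 PM.
The poster session ends at 3:32 PM − 153 min = 12:59 PM.
The poster session starts at 12:59 PM − 135 min = 10:44 AM.
From 10:44 AM to 2:02 PM is 3 h 18 min.

3 h 18 min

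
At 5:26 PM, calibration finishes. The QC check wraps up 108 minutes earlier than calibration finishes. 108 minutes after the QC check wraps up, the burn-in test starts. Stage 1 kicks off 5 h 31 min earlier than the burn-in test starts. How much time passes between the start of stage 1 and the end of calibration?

The QC check ends at 5:26 PM − 108 min = 3:38 PM.
The burn-in test starts at 3:38 PM + 108 min = 5:26 PM.
Stage 1 starts at 5:26 PM − 331 min = 11:55 AM.
From 11:55 AM to 5:26 PM is 331 minutes.

331 minutes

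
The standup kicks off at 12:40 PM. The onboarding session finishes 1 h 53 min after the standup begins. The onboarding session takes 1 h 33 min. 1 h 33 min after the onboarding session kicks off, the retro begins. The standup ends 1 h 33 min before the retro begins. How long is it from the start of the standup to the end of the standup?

The onboarding session ends at 12:40 PM + 113 min = 2:33 PM.
The onboarding session starts at 2:33 PM − 93 min = 1:00 PM.
The retro starts at 1:00 PM + 93 min = 2:33 PM.
The standup ends at 2:33 PM − 93 min = 1:00 PM.
From 12:40 PM to 1:00 PM is 20 minutes.

20 minutes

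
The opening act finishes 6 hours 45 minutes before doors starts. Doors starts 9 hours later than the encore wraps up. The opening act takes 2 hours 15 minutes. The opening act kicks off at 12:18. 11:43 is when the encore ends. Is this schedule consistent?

Doors starts at 11:43 + 540 min = 20:43.
The opening act ends at 20:43 − 405 min = 13:58.
The opening act starts at 13:58 − 135 min = 11:43.
But the opening act is also said to start at 12:18 — a 35-minute conflict.

No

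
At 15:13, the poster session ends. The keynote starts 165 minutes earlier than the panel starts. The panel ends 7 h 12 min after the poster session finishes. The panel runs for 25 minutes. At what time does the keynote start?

The panel ends at 15:13 + 432 min = 22:25.
The panel starts at 22:25 − 25 min = 22:00.
The keynote starts at 22:00 − 165 min = 19:15.

19:15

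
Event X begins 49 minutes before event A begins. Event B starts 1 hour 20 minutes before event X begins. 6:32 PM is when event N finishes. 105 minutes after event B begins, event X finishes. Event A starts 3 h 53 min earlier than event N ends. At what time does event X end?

2:15 PM

Event A starts at 6:32 PM − 233 min = 2:39 PM.
Event X starts at 2:39 PM − 49 min = 1:50 PM.
Event B starts at 1:50 PM − 80 min = 12:30 PM.
Event X ends at 12:30 PM + 105 min = 2:15 PM.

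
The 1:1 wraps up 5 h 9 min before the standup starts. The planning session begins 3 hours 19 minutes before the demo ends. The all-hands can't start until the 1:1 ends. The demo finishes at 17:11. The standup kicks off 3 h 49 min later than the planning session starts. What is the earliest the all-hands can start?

The planning session starts at 17:11 − 199 min = 13:52.
The standup starts at 13:52 + 229 min = 17:41.
The 1:1 ends at 17:41 − 309 min = 12:32.
The all-hands is bounded by the 1:1, so the earliest it can start is 12:32.

12:32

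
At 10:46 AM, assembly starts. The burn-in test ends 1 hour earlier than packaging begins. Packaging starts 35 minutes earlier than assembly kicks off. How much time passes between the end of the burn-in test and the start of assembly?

95 minutes

Packaging starts at 10:46 AM − 35 min = 10:11 AM.
The burn-in test ends at 10:11 AM − 60 min = 9:11 AM.
From 9:11 AM to 10:46 AM is 95 minutes.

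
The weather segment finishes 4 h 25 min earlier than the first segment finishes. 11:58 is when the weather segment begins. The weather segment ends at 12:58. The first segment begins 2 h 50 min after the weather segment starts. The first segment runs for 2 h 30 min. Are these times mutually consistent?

No

The first segment starts at 11:58 + 170 min = 14:48.
The first segment ends at 14:48 + 150 min = 17:18.
The weather segment ends at 17:18 − 265 min = 12:53.
But the weather segment is also said to end at 12:58 — a 5-minute conflict.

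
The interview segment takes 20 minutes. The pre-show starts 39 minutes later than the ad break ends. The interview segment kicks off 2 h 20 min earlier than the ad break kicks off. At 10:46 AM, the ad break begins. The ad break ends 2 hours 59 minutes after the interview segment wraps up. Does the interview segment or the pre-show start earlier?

the interview segment

The interview segment starts at 10:46 AM − 140 min = 8:26 AM.
The interview segment ends at 8:26 AM + 20 min = 8:46 AM.
The ad break ends at 8:46 AM + 179 min = 11:45 AM.
The pre-show starts at 11:45 AM + 39 min = 12:24 PM.
The interview segment starts at 8:26 AM and the pre-show starts at 12:24 PM, so the interview segment is first.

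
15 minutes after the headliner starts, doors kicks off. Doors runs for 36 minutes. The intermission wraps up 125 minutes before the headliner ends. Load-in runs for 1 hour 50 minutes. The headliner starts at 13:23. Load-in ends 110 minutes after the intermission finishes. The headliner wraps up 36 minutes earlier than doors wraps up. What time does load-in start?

11:33

Doors starts at 13:23 + 15 min = 13:38.
Doors ends at 13:38 + 36 min = 14:14.
The headliner ends at 14:14 − 36 min = 13:38.
The intermission ends at 13:38 − 125 min = 11:33.
Load-in ends at 11:33 + 110 min = 13:23.
Load-in starts at 13:23 − 110 min = 11:33.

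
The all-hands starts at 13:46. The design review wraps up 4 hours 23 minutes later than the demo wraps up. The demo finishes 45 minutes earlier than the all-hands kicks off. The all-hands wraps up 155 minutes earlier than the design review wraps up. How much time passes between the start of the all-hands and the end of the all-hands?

The demo ends at 13:46 − 45 min = 13:01.
The design review ends at 13:01 + 263 min = 17:24.
The all-hands ends at 17:24 − 155 min = 14:49.
From 13:46 to 14:49 is 1 hour 3 minutes.

1 hour 3 minutes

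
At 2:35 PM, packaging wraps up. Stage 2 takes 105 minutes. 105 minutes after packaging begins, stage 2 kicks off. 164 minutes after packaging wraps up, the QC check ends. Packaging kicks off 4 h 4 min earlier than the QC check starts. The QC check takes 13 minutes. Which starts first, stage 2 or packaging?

The QC check ends at 2:35 PM + 164 min = 5:19 PM.
The QC check starts at 5:19 PM − 13 min = 5:06 PM.
Packaging starts at 5:06 PM − 244 min = 1:02 PM.
Stage 2 starts at 1:02 PM + 105 min = 2:47 PM.
Stage 2 starts at 2:47 PM and packaging starts at 1:02 PM, so packaging is first.

packaging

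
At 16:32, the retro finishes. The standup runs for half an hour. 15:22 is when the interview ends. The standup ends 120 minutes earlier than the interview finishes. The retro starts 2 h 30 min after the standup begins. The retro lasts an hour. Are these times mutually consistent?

The standup ends at 15:22 − 120 min = 13:22.
The standup starts at 13:22 − 30 min = 12:52.
The retro starts at 12:52 + 150 min = 15:22.
The retro ends at 15:22 + 60 min = 16:22.
But the retro is also said to end at 16:32 — a 10-minute conflict.

No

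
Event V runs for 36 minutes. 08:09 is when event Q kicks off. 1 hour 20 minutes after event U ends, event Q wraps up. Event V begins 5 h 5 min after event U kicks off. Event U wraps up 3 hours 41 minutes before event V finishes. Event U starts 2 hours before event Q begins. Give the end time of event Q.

09:29

Event U starts at 08:09 − 120 min = 06:09.
Event V starts at 06:09 + 305 min = 11:14.
Event V ends at 11:14 + 36 min = 11:50.
Event U ends at 11:50 − 221 min = 08:09.
Event Q ends at 08:09 + 80 min = 09:29.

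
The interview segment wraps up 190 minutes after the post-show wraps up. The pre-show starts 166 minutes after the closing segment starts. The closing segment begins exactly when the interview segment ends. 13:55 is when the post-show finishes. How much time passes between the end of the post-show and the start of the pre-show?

5 h 56 min

The interview segment ends at 13:55 + 190 min = 17:05.
So the closing segment starts at 17:05.
The pre-show starts at 17:05 + 166 min = 19:51.
From 13:55 to 19:51 is 5 h 56 min.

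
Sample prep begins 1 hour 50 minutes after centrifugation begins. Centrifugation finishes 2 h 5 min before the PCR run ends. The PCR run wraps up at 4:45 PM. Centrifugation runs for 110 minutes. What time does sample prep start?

Centrifugation ends at 4:45 PM − 125 min = 2:40 PM.
Centrifugation starts at 2:40 PM − 110 min = 12:50 PM.
Sample prep starts at 12:50 PM + 110 min = 2:40 PM.

2:40 PM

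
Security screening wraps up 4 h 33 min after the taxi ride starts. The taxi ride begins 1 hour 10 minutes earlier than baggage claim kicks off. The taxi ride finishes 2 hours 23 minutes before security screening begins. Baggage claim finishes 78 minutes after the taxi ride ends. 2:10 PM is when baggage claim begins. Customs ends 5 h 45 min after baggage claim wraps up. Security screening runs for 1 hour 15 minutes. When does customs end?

The taxi ride starts at 2:10 PM − 70 min = 1:00 PM.
Security screening ends at 1:00 PM + 273 min = 5:33 PM.
Security screening starts at 5:33 PM − 75 min = 4:18 PM.
The taxi ride ends at 4:18 PM − 143 min = 1:55 PM.
Baggage claim ends at 1:55 PM + 78 min = 3:13 PM.
Customs ends at 3:13 PM + 345 min = 8:58 PM.

8:58 PM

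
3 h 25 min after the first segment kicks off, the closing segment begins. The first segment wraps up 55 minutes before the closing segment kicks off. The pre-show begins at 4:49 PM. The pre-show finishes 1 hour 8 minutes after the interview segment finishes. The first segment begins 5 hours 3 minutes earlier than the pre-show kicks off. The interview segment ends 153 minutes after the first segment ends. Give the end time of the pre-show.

The first segment starts at 4:49 PM − 303 min = 11:46 AM.
The closing segment starts at 11:46 AM + 205 min = 3:11 PM.
The first segment ends at 3:11 PM − 55 min = 2:16 PM.
The interview segment ends at 2:16 PM + 153 min = 4:49 PM.
The pre-show ends at 4:49 PM + 68 min = 5:57 PM.

5:57 PM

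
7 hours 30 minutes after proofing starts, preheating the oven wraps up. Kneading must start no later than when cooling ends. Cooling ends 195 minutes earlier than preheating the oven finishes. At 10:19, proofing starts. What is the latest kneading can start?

Preheating the oven ends at 10:19 + 450 min = 17:49.
Cooling ends at 17:49 − 195 min = 14:34.
Kneading is bounded by cooling, so the latest it can start is 14:34.

14:34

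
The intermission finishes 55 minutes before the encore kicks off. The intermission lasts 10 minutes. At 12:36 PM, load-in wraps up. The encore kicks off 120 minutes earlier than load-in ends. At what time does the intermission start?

9:31 AM

The encore starts at 12:36 PM − 120 min = 10:36 AM.
The intermission ends at 10:36 AM − 55 min = 9:41 AM.
The intermission starts at 9:41 AM − 10 min = 9:31 AM.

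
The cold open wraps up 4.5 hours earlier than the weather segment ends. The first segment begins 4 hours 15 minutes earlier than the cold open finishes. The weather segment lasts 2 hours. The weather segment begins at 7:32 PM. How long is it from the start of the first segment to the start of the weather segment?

6 h 45 min

The weather segment ends at 7:32 PM + 120 min = 9:32 PM.
The cold open ends at 9:32 PM − 270 min = 5:02 PM.
The first segment starts at 5:02 PM − 255 min = 12:47 PM.
From 12:47 PM to 7:32 PM is 6 h 45 min.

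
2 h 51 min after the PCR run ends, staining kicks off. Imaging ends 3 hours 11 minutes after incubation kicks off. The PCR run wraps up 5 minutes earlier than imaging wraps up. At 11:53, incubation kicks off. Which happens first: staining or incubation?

incubation

Imaging ends at 11:53 + 191 min = 15:04.
The PCR run ends at 15:04 − 5 min = 14:59.
Staining starts at 14:59 + 171 min = 17:50.
Staining starts at 17:50 and incubation starts at 11:53, so incubation is first.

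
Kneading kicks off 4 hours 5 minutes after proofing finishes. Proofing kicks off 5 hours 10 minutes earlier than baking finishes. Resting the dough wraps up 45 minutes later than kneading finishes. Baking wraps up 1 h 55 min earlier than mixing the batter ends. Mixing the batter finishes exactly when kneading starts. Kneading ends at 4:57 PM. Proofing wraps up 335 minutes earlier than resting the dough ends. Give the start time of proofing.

9:07 AM

Resting the dough ends at 4:57 PM + 45 min = 5:42 PM.
Proofing ends at 5:42 PM − 335 min = 12:07 PM.
Kneading starts at 12:07 PM + 245 min = 4:12 PM.
So mixing the batter ends at 4:12 PM.
Baking ends at 4:12 PM − 115 min = 2:17 PM.
Proofing starts at 2:17 PM − 310 min = 9:07 AM.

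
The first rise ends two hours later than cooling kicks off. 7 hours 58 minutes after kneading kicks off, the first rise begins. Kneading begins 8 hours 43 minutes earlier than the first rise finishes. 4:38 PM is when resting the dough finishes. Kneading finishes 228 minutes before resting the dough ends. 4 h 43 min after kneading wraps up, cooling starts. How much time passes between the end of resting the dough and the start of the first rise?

130 minutes

Kneading ends at 4:38 PM − 228 min = 12:50 PM.
Cooling starts at 12:50 PM + 283 min = 5:33 PM.
The first rise ends at 5:33 PM + 120 min = 7:33 PM.
Kneading starts at 7:33 PM − 523 min = 10:50 AM.
The first rise starts at 10:50 AM + 478 min = 6:48 PM.
From 4:38 PM to 6:48 PM is 130 minutes.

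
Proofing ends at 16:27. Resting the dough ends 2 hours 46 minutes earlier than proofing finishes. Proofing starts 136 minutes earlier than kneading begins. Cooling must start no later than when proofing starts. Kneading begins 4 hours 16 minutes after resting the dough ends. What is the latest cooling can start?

Resting the dough ends at 16:27 − 166 min = 13:41.
Kneading starts at 13:41 + 256 min = 17:57.
Proofing starts at 17:57 − 136 min = 15:41.
Cooling is bounded by proofing, so the latest it can start is 15:41.

15:41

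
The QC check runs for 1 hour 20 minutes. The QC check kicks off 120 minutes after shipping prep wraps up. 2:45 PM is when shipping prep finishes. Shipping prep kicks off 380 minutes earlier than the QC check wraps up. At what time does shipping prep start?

11:45 AM

The QC check starts at 2:45 PM + 120 min = 4:45 PM.
The QC check ends at 4:45 PM + 80 min = 6:05 PM.
Shipping prep starts at 6:05 PM − 380 min = 11:45 AM.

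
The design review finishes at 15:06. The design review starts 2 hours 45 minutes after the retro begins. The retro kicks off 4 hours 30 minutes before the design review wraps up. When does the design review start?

The retro starts at 15:06 − 270 min = 10:36.
The design review starts at 10:36 + 165 min = 13:21.

13:21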